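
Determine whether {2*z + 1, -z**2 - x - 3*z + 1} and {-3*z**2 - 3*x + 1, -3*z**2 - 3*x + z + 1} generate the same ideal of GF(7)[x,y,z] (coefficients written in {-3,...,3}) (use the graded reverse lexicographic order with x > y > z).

Two ideals are equal iff their reduced Gröbner bases coincide (the reduced basis is unique for a fixed ordering).
Buchberger on the first generating set:
f_1 = 2*z + 1, LT = z.
f_2 = -z**2 - x - 3*z + 1, LT = z**2.

S(f_1,f_2): lcm = z**2. S = -x + z + 1.
  reduce S modulo (f_1, f_2):
  remainder -x - 3 ≠ 0; add g_3 = -x - 3 to the basis.

The other S-polynomials (S(f_1,g_3), S(f_2,g_3)) all reduce to 0 modulo the current basis, so we have a Gröbner basis.
Inter-reduce: drop elements whose leading term is divisible by another's, tail-reduce, and make monic.
Reduced Gröbner basis: {x + 3, z - 3}.

Buchberger on the second generating set:
h_1 = -3*z**2 - 3*x + 1, LT = z**2.
h_2 = -3*z**2 - 3*x + z + 1, LT = z**2.

S(h_1,h_2): lcm = z**2. S = -2*z.
  reduce S modulo (h_1, h_2):
  remainder -2*z ≠ 0; add k_3 = -2*z to the basis.

S(h_1,k_3): lcm = z**2. S = x + 2.
  reduce S modulo (h_1, h_2, k_3):
  remainder x + 2 ≠ 0; add k_4 = x + 2 to the basis.

The other S-polynomials (S(h_2,k_3), S(h_1,k_4), S(h_2,k_4), S(k_3,k_4)) all reduce to 0 modulo the current basis, so we have a Gröbner basis.
Inter-reduce: drop elements whose leading term is divisible by another's, tail-reduce, and make monic.
Reduced Gröbner basis: {x + 2, z}.

The bases are distinct; the ideals are different.
The choice of monomial ordering does not affect the verdict — as long as both bases are computed under the same ordering, their equality decides ideal equality.

No, the ideals differ.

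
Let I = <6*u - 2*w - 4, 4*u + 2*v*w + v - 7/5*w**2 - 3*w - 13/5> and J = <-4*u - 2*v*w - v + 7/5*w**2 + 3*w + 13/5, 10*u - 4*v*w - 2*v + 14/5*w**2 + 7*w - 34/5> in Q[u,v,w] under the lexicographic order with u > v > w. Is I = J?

No, the ideals differ.

For a fixed monomial order, each ideal has a unique reduced Gröbner basis; comparing bases decides equality.
Buchberger on the first generating set:
f_1 = 6*u - 2*w - 4, LT = u.
f_2 = 4*u + 2*v*w + v - 7/5*w**2 - 3*w - 13/5, LT = u.

S(f_1,f_2): lcm = u. S = -1/2*v*w - 1/4*v + 7/20*w**2 + 5/12*w - 1/60.
  leading term v*w: no divisor's leading term divides it; move -1/2*v*w to the remainder.
  leading term v: no divisor's leading term divides it; move -1/4*v to the remainder.
  leading term w**2: no divisor's leading term divides it; move 7/20*w**2 to the remainder.
  leading term w: no divisor's leading term divides it; move 5/12*w to the remainder.
  leading term 1: no divisor's leading term divides it; move -1/60 to the remainder.
  remainder -1/2*v*w - 1/4*v + 7/20*w**2 + 5/12*w - 1/60 ≠ 0; add g_3 = -1/2*v*w - 1/4*v + 7/20*w**2 + 5/12*w - 1/60 to the basis.

The other S-polynomials (S(f_1,g_3), S(f_2,g_3)) all reduce to 0 modulo the current basis, so we have a Gröbner basis.
Inter-reduce: drop elements whose leading term is divisible by another's, tail-reduce, and make monic.
Reduced Gröbner basis: {u - 1/3*w - 2/3, v*w + 1/2*v - 7/10*w**2 - 5/6*w + 1/30}.

Buchberger on the second generating set:
h_1 = -4*u - 2*v*w - v + 7/5*w**2 + 3*w + 13/5, LT = u.
h_2 = 10*u - 4*v*w - 2*v + 14/5*w**2 + 7*w - 34/5, LT = u.

S(h_1,h_2): lcm = u. S = 9/10*v*w + 9/20*v - 63/100*w**2 - 29/20*w + 3/100.
  leading term v*w: no divisor's leading term divides it; move 9/10*v*w to the remainder.
  leading term v: no divisor's leading term divides it; move 9/20*v to the remainder.
  leading term w**2: no divisor's leading term divides it; move -63/100*w**2 to the remainder.
  leading term w: no divisor's leading term divides it; move -29/20*w to the remainder.
  leading term 1: no divisor's leading term divides it; move 3/100 to the remainder.
  remainder 9/10*v*w + 9/20*v - 63/100*w**2 - 29/20*w + 3/100 ≠ 0; add k_3 = 9/10*v*w + 9/20*v - 63/100*w**2 - 29/20*w + 3/100 to the basis.

The other S-polynomials (S(h_1,k_3), S(h_2,k_3)) all reduce to 0 modulo the current basis, so we have a Gröbner basis.
Inter-reduce: drop elements whose leading term is divisible by another's, tail-reduce, and make monic.
Reduced Gröbner basis: {u + 1/18*w - 2/3, v*w + 1/2*v - 7/10*w**2 - 29/18*w + 1/30}.

The bases are distinct; the ideals are different.
The choice of monomial ordering does not affect the verdict — as long as both bases are computed under the same ordering, their equality decides ideal equality.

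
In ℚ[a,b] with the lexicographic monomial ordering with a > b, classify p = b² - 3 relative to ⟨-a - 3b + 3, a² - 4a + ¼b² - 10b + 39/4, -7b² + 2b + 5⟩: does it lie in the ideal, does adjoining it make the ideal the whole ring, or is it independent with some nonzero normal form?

Adjoining b² - 3 makes the ideal the whole ring: the system is inconsistent.

First compute the reduced Gröbner basis of I by Buchberger's algorithm.
f_1 = -a - 3b + 3, LT = a.
f_2 = a² - 4a + ¼b² - 10b + 39/4, LT = a².
f_3 = -7b² + 2b + 5, LT = b².

S(f_1,f_2): lcm = a². S = 3ab + a - ¼b² + 10b - 39/4.
  leading term ab: subtract (-3b)·f_1 from 3ab + a - ¼b² + 10b - 39/4 → a - 37/4b² + 19b - 39/4
  leading term a: subtract (-1)·f_1 from a - 37/4b² + 19b - 39/4 → -37/4b² + 16b - 27/4
  leading term b²: subtract (37/28)·f_3 from -37/4b² + 16b - 27/4 → 187/14b - 187/14
  leading term b: no divisor's leading term divides it; move 187/14b to the remainder.
  leading term 1: no divisor's leading term divides it; move -187/14 to the remainder.
  remainder 187/14b - 187/14 ≠ 0; add h_4 = 187/14b - 187/14 to the basis.

The other S-polynomials (S(f_1,f_3), S(f_2,f_3), S(f_1,h_4), S(f_2,h_4), S(f_3,h_4)) all reduce to 0 modulo the current basis, so we have a Gröbner basis.
Inter-reduce: drop elements whose leading term is divisible by another's, tail-reduce, and make monic.
Reduced Gröbner basis: {a, b - 1}.
Label its elements g_1 = a, g_2 = b - 1.

Reduce p = b² - 3 modulo G:
  leading term b²: subtract (b)·g_2 from b² - 3 → b - 3
  leading term b: subtract (1)·g_2 from b - 3 → -2
  leading term 1: no divisor's leading term divides it; move -2 to the remainder.
  normal form = -2.
The normal form is nonzero, so p ∉ I. Since p minus its normal form lies in I, I + (p) = I + (r) where r = -2; decide whether this ideal is the whole ring.
Here r = -2 is a nonzero constant, hence a unit: 1 ∈ I + (p), the Gröbner basis of I + (p) is {1}, and the enlarged system has no common solution — adjoining p is inconsistent.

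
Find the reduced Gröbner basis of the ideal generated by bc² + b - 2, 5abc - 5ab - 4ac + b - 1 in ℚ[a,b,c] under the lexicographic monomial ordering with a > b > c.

G = {ab + ⅖ac² + ⅖ac - a - 1/10bc - 1/10b + 1/10c + 1/10, ac³ - 3/2ac + 5/2a + ¼c² - ¼, bc² + b - 2}

This is the nonlinear analogue of row-reducing a linear system.

f_1 = bc² + b - 2, LT = bc².
f_2 = 5abc - 5ab - 4ac + b - 1, LT = abc.

S(f_1,f_2): lcm = abc². S = abc + ab + ⅘ac² - 2a - ⅕bc + ⅕c.
  reduce S modulo (f_1, f_2):
  remainder 2ab + ⅘ac² + ⅘ac - 2a - ⅕bc - ⅕b + ⅕c + ⅕ ≠ 0; add g_3 = 2ab + ⅘ac² + ⅘ac - 2a - ⅕bc - ⅕b + ⅕c + ⅕ to the basis.

S(f_1,g_3): lcm = abc². S = ab - ⅖ac⁴ - ⅖ac³ + ac² - 2a + 1/10bc³ + 1/10bc² - 1/10c³ - 1/10c².
  reduce S modulo (f_1, f_2, g_3):
  remainder -⅖ac⁴ - ⅖ac³ + ⅗ac² - ⅖ac - a - 1/10c³ - 1/10c² + 1/10c + 1/10 ≠ 0; add g_4 = -⅖ac⁴ - ⅖ac³ + ⅗ac² - ⅖ac - a - 1/10c³ - 1/10c² + 1/10c + 1/10 to the basis.

S(f_2,g_3): lcm = abc. S = -ab - ⅖ac³ - ⅖ac² + ⅕ac + 1/10bc² + 1/10bc + ⅕b - 1/10c² - 1/10c - ⅕.
  reduce S modulo (f_1, f_2, g_3, g_4):
  remainder -⅖ac³ + ⅗ac - a - 1/10c² + 1/10 ≠ 0; add g_5 = -⅖ac³ + ⅗ac - a - 1/10c² + 1/10 to the basis.

The other S-polynomials (S(f_1,g_4), S(f_2,g_4), S(g_3,g_4), S(f_1,g_5), S(f_2,g_5), S(g_3,g_5), S(g_4,g_5)) all reduce to 0 modulo the current basis, so we have a Gröbner basis.
Inter-reduce: drop elements whose leading term is divisible by another's, tail-reduce, and make monic.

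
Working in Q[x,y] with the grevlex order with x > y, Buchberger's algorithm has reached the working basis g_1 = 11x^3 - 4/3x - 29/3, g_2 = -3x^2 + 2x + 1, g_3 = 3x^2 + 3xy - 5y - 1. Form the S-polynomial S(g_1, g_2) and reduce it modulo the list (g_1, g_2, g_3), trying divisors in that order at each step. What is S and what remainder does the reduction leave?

lcm(LM(g_1), LM(g_2)) = x^3.
S = (lcm/LT(g_1))·g_1 − (lcm/LT(g_2))·g_2 = 2/3x^2 + 7/33x - 29/33.
Reduce S modulo (g_1, g_2, g_3) in that order:
  leading term x^2: subtract (-2/9)·g_2 from 2/3x^2 + 7/33x - 29/33 → 65/99x - 65/99
  leading term x: no divisor's leading term divides it; move 65/99x to the remainder.
  leading term 1: no divisor's leading term divides it; move -65/99 to the remainder.
The remainder 65/99x - 65/99 is nonzero, so it would be added as the next basis element.

S(g_1, g_2) = 2/3x^2 + 7/33x - 29/33; remainder on division = 65/99x - 65/99.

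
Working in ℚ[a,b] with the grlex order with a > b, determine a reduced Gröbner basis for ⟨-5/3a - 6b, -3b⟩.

G = {a, b}

f_1 = -5/3a - 6b, LT = a.
f_2 = -3b, LT = b.

The S-polynomials (S(f_1,f_2)) all reduce to 0 modulo the current basis, so we have a Gröbner basis.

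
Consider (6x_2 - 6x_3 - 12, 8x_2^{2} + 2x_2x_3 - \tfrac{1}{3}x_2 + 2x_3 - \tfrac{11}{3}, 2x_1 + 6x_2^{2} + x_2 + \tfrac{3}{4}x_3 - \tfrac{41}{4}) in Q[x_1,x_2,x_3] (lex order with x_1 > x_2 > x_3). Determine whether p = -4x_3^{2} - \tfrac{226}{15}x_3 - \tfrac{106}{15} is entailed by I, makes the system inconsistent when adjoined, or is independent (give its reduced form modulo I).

Adjoining -4x_3^{2} - \tfrac{226}{15}x_3 - \tfrac{106}{15} makes the ideal the whole ring: the system is inconsistent.

First compute the reduced Gröbner basis of I by Buchberger's algorithm.
f_1 = 6x_2 - 6x_3 - 12, LT = x_2.
f_2 = 8x_2^{2} + 2x_2x_3 - \tfrac{1}{3}x_2 + 2x_3 - \tfrac{11}{3}, LT = x_2^{2}.
f_3 = 2x_1 + 6x_2^{2} + x_2 + \tfrac{3}{4}x_3 - \tfrac{41}{4}, LT = x_1.

S(f_1,f_2): lcm = x_2^{2}. S = -\tfrac{5}{4}x_2x_3 - \tfrac{47}{24}x_2 - \tfrac{1}{4}x_3 + \tfrac{11}{24}.
  reduce S modulo (f_1, f_2, f_3):
  remainder -\tfrac{5}{4}x_3^{2} - \tfrac{113}{24}x_3 - \tfrac{83}{24} ≠ 0; add h_4 = -\tfrac{5}{4}x_3^{2} - \tfrac{113}{24}x_3 - \tfrac{83}{24} to the basis.

The other S-polynomials (S(f_1,f_3), S(f_2,f_3), S(f_1,h_4), S(f_2,h_4), S(f_3,h_4)) all reduce to 0 modulo the current basis, so we have a Gröbner basis.
Inter-reduce: drop elements whose leading term is divisible by another's, tail-reduce, and make monic.
Reduced Gröbner basis: {x_1 + \tfrac{63}{40}x_3 - \tfrac{17}{40}, x_2 - x_3 - 2, x_3^{2} + \tfrac{113}{30}x_3 + \tfrac{83}{30}}.
Label its elements g_1 = x_1 + \tfrac{63}{40}x_3 - \tfrac{17}{40}, g_2 = x_2 - x_3 - 2, g_3 = x_3^{2} + \tfrac{113}{30}x_3 + \tfrac{83}{30}.

Reduce p = -4x_3^{2} - \tfrac{226}{15}x_3 - \tfrac{106}{15} modulo G:
  leading term x_3^{2}: subtract (-4)·g_3 from -4x_3^{2} - \tfrac{226}{15}x_3 - \tfrac{106}{15} → 4
  leading term 1: no divisor's leading term divides it; move 4 to the remainder.
  normal form = 4.
The normal form is nonzero, so p ∉ I. Since p minus its normal form lies in I, I + (p) = I + (r) where r = 4; decide whether this ideal is the whole ring.
Here r = 4 is a nonzero constant, hence a unit: 1 ∈ I + (p), the Gröbner basis of I + (p) is {1}, and the enlarged system has no common solution — adjoining p is inconsistent.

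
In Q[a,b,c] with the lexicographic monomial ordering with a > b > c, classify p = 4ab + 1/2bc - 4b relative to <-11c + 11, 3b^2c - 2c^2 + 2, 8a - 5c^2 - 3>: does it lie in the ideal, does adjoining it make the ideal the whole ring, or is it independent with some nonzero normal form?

4ab + 1/2bc - 4b is independent of I; its normal form modulo I is 1/2b.

First compute the reduced Gröbner basis of I by Buchberger's algorithm.
f_1 = -11c + 11, LT = c.
f_2 = 3b^2c - 2c^2 + 2, LT = b^2c.
f_3 = 8a - 5c^2 - 3, LT = a.

S(f_1,f_2): lcm = b^2c. S = -b^2 + 2/3c^2 - 2/3.
  leading term b^2: no divisor's leading term divides it; move -b^2 to the remainder.
  leading term c^2: subtract (-2/33c)·f_1 from 2/3c^2 - 2/3 → 2/3c - 2/3
  leading term c: subtract (-2/33)·f_1 from 2/3c - 2/3 → 0
  remainder -b^2 ≠ 0; add h_4 = -b^2 to the basis.

The other S-polynomials (S(f_1,f_3), S(f_2,f_3), S(f_1,h_4), S(f_2,h_4), S(f_3,h_4)) all reduce to 0 modulo the current basis, so we have a Gröbner basis.
Inter-reduce: drop elements whose leading term is divisible by another's, tail-reduce, and make monic.
Reduced Gröbner basis: {a - 1, b^2, c - 1}.
Label its elements g_1 = a - 1, g_2 = b^2, g_3 = c - 1.

Reduce p = 4ab + 1/2bc - 4b modulo G:
  leading term ab: subtract (4b)·g_1 from 4ab + 1/2bc - 4b → 1/2bc
  leading term bc: subtract (1/2b)·g_3 from 1/2bc → 1/2b
  leading term b: no divisor's leading term divides it; move 1/2b to the remainder.
  normal form = 1/2b.
The normal form is nonzero, so p ∉ I. Since p minus its normal form lies in I, I + (p) = I + (r) where r = 1/2b; decide whether this ideal is the whole ring.
Run Buchberger on G together with r (pairs among the g_i already reduce to 0 since G is a Gröbner basis):
g_1 = a - 1, LT = a.
g_2 = b^2, LT = b^2.
g_3 = c - 1, LT = c.
r = 1/2b, LT = b.

The S-polynomials (S(g_1,g_2), S(g_1,g_3), S(g_1,r), S(g_2,g_3), S(g_2,r), S(g_3,r)) all reduce to 0 modulo the current basis, so we have a Gröbner basis.
Inter-reduce: drop elements whose leading term is divisible by another's, tail-reduce, and make monic.
Reduced Gröbner basis: {a - 1, b, c - 1}.
The reduced Gröbner basis of I + (p) is {a - 1, b, c - 1} ≠ {1}, a proper ideal, so the enlarged system stays consistent: p is independent of I, with normal form 1/2b.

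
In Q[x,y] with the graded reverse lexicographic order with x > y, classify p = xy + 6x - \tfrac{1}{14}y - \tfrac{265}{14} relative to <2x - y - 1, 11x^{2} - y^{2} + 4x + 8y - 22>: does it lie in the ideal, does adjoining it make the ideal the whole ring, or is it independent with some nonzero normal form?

First compute the reduced Gröbner basis of I by Buchberger's algorithm.
f_1 = 2x - y - 1, LT = x.
f_2 = 11x^{2} - y^{2} + 4x + 8y - 22, LT = x^{2}.

S(f_1,f_2): lcm = x^{2}. S = -\tfrac{1}{2}xy + \tfrac{1}{11}y^{2} - \tfrac{19}{22}x - \tfrac{8}{11}y + 2.
  leading term xy: subtract (-\tfrac{1}{4}y)·f_1 from -\tfrac{1}{2}xy + \tfrac{1}{11}y^{2} - \tfrac{19}{22}x - \tfrac{8}{11}y + 2 → -\tfrac{7}{44}y^{2} - \tfrac{19}{22}x - \tfrac{43}{44}y + 2
  leading term y^{2}: no divisor's leading term divides it; move -\tfrac{7}{44}y^{2} to the remainder.
  leading term x: subtract (-\tfrac{19}{44})·f_1 from -\tfrac{19}{22}x - \tfrac{43}{44}y + 2 → -\tfrac{31}{22}y + \tfrac{69}{44}
  leading term y: no divisor's leading term divides it; move -\tfrac{31}{22}y to the remainder.
  leading term 1: no divisor's leading term divides it; move \tfrac{69}{44} to the remainder.
  remainder -\tfrac{7}{44}y^{2} - \tfrac{31}{22}y + \tfrac{69}{44} ≠ 0; add h_3 = -\tfrac{7}{44}y^{2} - \tfrac{31}{22}y + \tfrac{69}{44} to the basis.

The other S-polynomials (S(f_1,h_3), S(f_2,h_3)) all reduce to 0 modulo the current basis, so we have a Gröbner basis.
Inter-reduce: drop elements whose leading term is divisible by another's, tail-reduce, and make monic.
Reduced Gröbner basis: {y^{2} + \tfrac{62}{7}y - \tfrac{69}{7}, x - \tfrac{1}{2}y - \tfrac{1}{2}}.
Label its elements g_1 = y^{2} + \tfrac{62}{7}y - \tfrac{69}{7}, g_2 = x - \tfrac{1}{2}y - \tfrac{1}{2}.

Reduce p = xy + 6x - \tfrac{1}{14}y - \tfrac{265}{14} modulo G:
  leading term xy: subtract (y)·g_2 from xy + 6x - \tfrac{1}{14}y - \tfrac{265}{14} → \tfrac{1}{2}y^{2} + 6x + \tfrac{3}{7}y - \tfrac{265}{14}
  leading term y^{2}: subtract (\tfrac{1}{2})·g_1 from \tfrac{1}{2}y^{2} + 6x + \tfrac{3}{7}y - \tfrac{265}{14} → 6x - 4y - 14
  leading term x: subtract (6)·g_2 from 6x - 4y - 14 → -y - 11
  leading term y: no divisor's leading term divides it; move -y to the remainder.
  leading term 1: no divisor's leading term divides it; move -11 to the remainder.
  normal form = -y - 11.
The normal form is nonzero, so p ∉ I. Since p minus its normal form lies in I, I + (p) = I + (r) where r = -y - 11; decide whether this ideal is the whole ring.
Run Buchberger on G together with r (pairs among the g_i already reduce to 0 since G is a Gröbner basis):
g_1 = y^{2} + \tfrac{62}{7}y - \tfrac{69}{7}, LT = y^{2}.
g_2 = x - \tfrac{1}{2}y - \tfrac{1}{2}, LT = x.
r = -y - 11, LT = y.

S(g_1,r): lcm = y^{2}. S = -\tfrac{15}{7}y - \tfrac{69}{7}.
  leading term y: subtract (\tfrac{15}{7})·r from -\tfrac{15}{7}y - \tfrac{69}{7} → \tfrac{96}{7}
  leading term 1: no divisor's leading term divides it; move \tfrac{96}{7} to the remainder.
  remainder \tfrac{96}{7} ≠ 0; add m_4 = \tfrac{96}{7} to the basis.

The other S-polynomials (S(g_1,g_2), S(g_2,r), S(g_1,m_4), S(g_2,m_4), S(r,m_4)) all reduce to 0 modulo the current basis, so we have a Gröbner basis.
Inter-reduce: drop elements whose leading term is divisible by another's, tail-reduce, and make monic.
Reduced Gröbner basis: {1}.
The reduced Gröbner basis of I + (p) is {1}: the ideal is the whole ring, so the enlarged system has no common solution — adjoining p is inconsistent.

Adjoining xy + 6x - \tfrac{1}{14}y - \tfrac{265}{14} makes the ideal the whole ring: the system is inconsistent.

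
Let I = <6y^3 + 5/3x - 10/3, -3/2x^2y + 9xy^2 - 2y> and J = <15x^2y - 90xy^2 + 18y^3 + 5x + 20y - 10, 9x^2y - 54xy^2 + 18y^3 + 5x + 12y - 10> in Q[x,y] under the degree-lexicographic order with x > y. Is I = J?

Since reduced Gröbner bases are canonical representatives of ideals under a given ordering, it suffices to compute and compare them.
Buchberger on the first generating set:
f_1 = 6y^3 + 5/3x - 10/3, LT = y^3.
f_2 = -3/2x^2y + 9xy^2 - 2y, LT = x^2y.

S(f_1,f_2): lcm = x^2y^3. S = 6xy^4 + 5/18x^3 - 4/3y^3 - 5/9x^2.
  reduce S modulo (f_1, f_2):
  remainder 5/18x^3 - 10xy^2 - 5/9x^2 + 10/3xy + 10/27x + 20/9y - 20/27 ≠ 0; add g_3 = 5/18x^3 - 10xy^2 - 5/9x^2 + 10/3xy + 10/27x + 20/9y - 20/27 to the basis.

The other S-polynomials (S(f_1,g_3), S(f_2,g_3)) all reduce to 0 modulo the current basis, so we have a Gröbner basis.
Inter-reduce: drop elements whose leading term is divisible by another's, tail-reduce, and make monic.
Reduced Gröbner basis: {x^3 - 36xy^2 - 2x^2 + 12xy + 4/3x + 8y - 8/3, x^2y - 6xy^2 + 4/3y, y^3 + 5/18x - 5/9}.

Buchberger on the second generating set:
h_1 = 15x^2y - 90xy^2 + 18y^3 + 5x + 20y - 10, LT = x^2y.
h_2 = 9x^2y - 54xy^2 + 18y^3 + 5x + 12y - 10, LT = x^2y.

S(h_1,h_2): lcm = x^2y. S = -4/5y^3 - 2/9x + 4/9.
  reduce S modulo (h_1, h_2):
  remainder -4/5y^3 - 2/9x + 4/9 ≠ 0; add k_3 = -4/5y^3 - 2/9x + 4/9 to the basis.

S(h_1,k_3): lcm = x^2y^3. S = -6xy^4 + 6/5y^5 - 5/18x^3 + 1/3xy^2 + 4/3y^3 + 5/9x^2 - 2/3y^2.
  reduce S modulo (h_1, h_2, k_3):
  remainder -5/18x^3 + 10xy^2 + 5/9x^2 - 10/3xy - 10/27x - 20/9y + 20/27 ≠ 0; add k_4 = -5/18x^3 + 10xy^2 + 5/9x^2 - 10/3xy - 10/27x - 20/9y + 20/27 to the basis.

The other S-polynomials (S(h_2,k_3), S(h_1,k_4), S(h_2,k_4), S(k_3,k_4)) all reduce to 0 modulo the current basis, so we have a Gröbner basis.
Inter-reduce: drop elements whose leading term is divisible by another's, tail-reduce, and make monic.
Reduced Gröbner basis: {x^3 - 36xy^2 - 2x^2 + 12xy + 4/3x + 8y - 8/3, x^2y - 6xy^2 + 4/3y, y^3 + 5/18x - 5/9}.

The two bases agree; hence the ideals are identical.
The same test decides containment: I ⊆ J iff every generator of I reduces to 0 modulo a Gröbner basis of J.

Yes, the ideals are equal.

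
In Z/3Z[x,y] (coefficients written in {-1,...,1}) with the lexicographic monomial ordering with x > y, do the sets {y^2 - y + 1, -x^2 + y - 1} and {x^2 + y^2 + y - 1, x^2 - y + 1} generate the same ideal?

For a fixed monomial order, each ideal has a unique reduced Gröbner basis; comparing bases decides equality.
Buchberger on the first generating set:
f_1 = y^2 - y + 1, LT = y^2.
f_2 = -x^2 + y - 1, LT = x^2.

The S-polynomials (S(f_1,f_2)) all reduce to 0 modulo the current basis, so we have a Gröbner basis.
Inter-reduce: drop elements whose leading term is divisible by another's, tail-reduce, and make monic.
Reduced Gröbner basis: {x^2 - y + 1, y^2 - y + 1}.

Buchberger on the second generating set:
h_1 = x^2 + y^2 + y - 1, LT = x^2.
h_2 = x^2 - y + 1, LT = x^2.

S(h_1,h_2): lcm = x^2. S = y^2 - y + 1.
  leading term y^2: no divisor's leading term divides it; move y^2 to the remainder.
  leading term y: no divisor's leading term divides it; move -y to the remainder.
  leading term 1: no divisor's leading term divides it; move 1 to the remainder.
  remainder y^2 - y + 1 ≠ 0; add k_3 = y^2 - y + 1 to the basis.

The other S-polynomials (S(h_1,k_3), S(h_2,k_3)) all reduce to 0 modulo the current basis, so we have a Gröbner basis.
Inter-reduce: drop elements whose leading term is divisible by another's, tail-reduce, and make monic.
Reduced Gröbner basis: {x^2 - y + 1, y^2 - y + 1}.

Same reduced basis, so the two generating sets span the same ideal.
The choice of monomial ordering does not affect the verdict — as long as both bases are computed under the same ordering, their equality decides ideal equality.

Yes, the ideals are equal.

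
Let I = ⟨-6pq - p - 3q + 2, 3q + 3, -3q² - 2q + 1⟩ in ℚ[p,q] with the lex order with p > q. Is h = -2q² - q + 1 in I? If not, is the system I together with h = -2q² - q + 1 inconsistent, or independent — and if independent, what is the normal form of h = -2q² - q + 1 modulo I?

First compute the reduced Gröbner basis of I by Buchberger's algorithm.
f_1 = -6pq - p - 3q + 2, LT = pq.
f_2 = 3q + 3, LT = q.
f_3 = -3q² - 2q + 1, LT = q².

S(f_1,f_2): lcm = pq. S = -⅚p + ½q - ⅓.
  leading term p: no divisor's leading term divides it; move -⅚p to the remainder.
  leading term q: subtract (⅙)·f_2 from ½q - ⅓ → -⅚
  leading term 1: no divisor's leading term divides it; move -⅚ to the remainder.
  remainder -⅚p - ⅚ ≠ 0; add k_4 = -⅚p - ⅚ to the basis.

The other S-polynomials (S(f_1,f_3), S(f_2,f_3), S(f_1,k_4), S(f_2,k_4), S(f_3,k_4)) all reduce to 0 modulo the current basis, so we have a Gröbner basis.
Inter-reduce: drop elements whose leading term is divisible by another's, tail-reduce, and make monic.
Reduced Gröbner basis: {p + 1, q + 1}.
Label its elements g_1 = p + 1, g_2 = q + 1.

Reduce h = -2q² - q + 1 modulo G:
  leading term q²: subtract (-2q)·g_2 from -2q² - q + 1 → q + 1
  leading term q: subtract (1)·g_2 from q + 1 → 0
  normal form = 0.
Since the normal form is 0, h ∈ I.

Ideal membership is decidable via reduction modulo a Gröbner basis.

-2q² - q + 1 lies in I (it reduces to 0).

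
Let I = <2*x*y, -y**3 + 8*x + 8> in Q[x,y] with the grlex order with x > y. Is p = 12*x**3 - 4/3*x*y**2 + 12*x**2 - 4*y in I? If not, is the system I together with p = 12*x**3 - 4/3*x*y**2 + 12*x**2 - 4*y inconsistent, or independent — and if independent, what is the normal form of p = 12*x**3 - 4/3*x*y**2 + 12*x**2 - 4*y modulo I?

12*x**3 - 4/3*x*y**2 + 12*x**2 - 4*y is independent of I; its normal form modulo I is -4*y.

First compute the reduced Gröbner basis of I by Buchberger's algorithm.
f_1 = 2*x*y, LT = x*y.
f_2 = -y**3 + 8*x + 8, LT = y**3.

S(f_1,f_2): lcm = x*y**3. S = 8*x**2 + 8*x.
  leading term x**2: no divisor's leading term divides it; move 8*x**2 to the remainder.
  leading term x: no divisor's leading term divides it; move 8*x to the remainder.
  remainder 8*x**2 + 8*x ≠ 0; add h_3 = 8*x**2 + 8*x to the basis.

S(f_1,h_3): lcm = x**2*y. S = -x*y.
  leading term x*y: subtract (-1/2)·f_1 from -x*y → 0
  remainder 0.

S(f_2,h_3): leading monomials are coprime, so the S-polynomial reduces to 0 (Buchberger's first criterion).
Every S-polynomial of the final basis reduces to 0, so we have a Gröbner basis.
Inter-reduce: drop elements whose leading term is divisible by another's, tail-reduce, and make monic.
Reduced Gröbner basis: {y**3 - 8*x - 8, x**2 + x, x*y}.
Label its elements g_1 = y**3 - 8*x - 8, g_2 = x**2 + x, g_3 = x*y.

Reduce p = 12*x**3 - 4/3*x*y**2 + 12*x**2 - 4*y modulo G:
  leading term x**3: subtract (12*x)·g_2 from 12*x**3 - 4/3*x*y**2 + 12*x**2 - 4*y → -4/3*x*y**2 - 4*y
  leading term x*y**2: subtract (-4/3*y)·g_3 from -4/3*x*y**2 - 4*y → -4*y
  leading term y: no divisor's leading term divides it; move -4*y to the remainder.
  normal form = -4*y.
The normal form is nonzero, so p ∉ I. Since p minus its normal form lies in I, I + (p) = I + (r) where r = -4*y; decide whether this ideal is the whole ring.
Run Buchberger on G together with r (pairs among the g_i already reduce to 0 since G is a Gröbner basis):
g_1 = y**3 - 8*x - 8, LT = y**3.
g_2 = x**2 + x, LT = x**2.
g_3 = x*y, LT = x*y.
r = -4*y, LT = y.

S(g_1,g_2): leading monomials are coprime, so the S-polynomial reduces to 0 (Buchberger's first criterion).
S(g_1,g_3): lcm = x*y**3. S = -8*x**2 - 8*x.
  leading term x**2: subtract (-8)·g_2 from -8*x**2 - 8*x → 0
  remainder 0.

S(g_1,r): lcm = y**3. S = -8*x - 8.
  leading term x: no divisor's leading term divides it; move -8*x to the remainder.
  leading term 1: no divisor's leading term divides it; move -8 to the remainder.
  remainder -8*x - 8 ≠ 0; add m_5 = -8*x - 8 to the basis.

S(g_2,g_3): lcm = x**2*y. S = x*y.
  leading term x*y: subtract (1)·g_3 from x*y → 0
  remainder 0.

S(g_2,r): leading monomials are coprime, so the S-polynomial reduces to 0 (Buchberger's first criterion).
S(g_3,r): lcm = x*y. S = 0.
  remainder 0.

S(g_1,m_5): leading monomials are coprime, so the S-polynomial reduces to 0 (Buchberger's first criterion).
S(g_2,m_5): lcm = x**2. S = 0.
  remainder 0.

S(g_3,m_5): lcm = x*y. S = -y.
  leading term y: subtract (1/4)·r from -y → 0
  remainder 0.

S(r,m_5): leading monomials are coprime, so the S-polynomial reduces to 0 (Buchberger's first criterion).
Every S-polynomial of the final basis reduces to 0, so we have a Gröbner basis.
Inter-reduce: drop elements whose leading term is divisible by another's, tail-reduce, and make monic.
Reduced Gröbner basis: {x + 1, y}.
The reduced Gröbner basis of I + (p) is {x + 1, y} ≠ {1}, a proper ideal, so the enlarged system stays consistent: p is independent of I, with normal form -4*y.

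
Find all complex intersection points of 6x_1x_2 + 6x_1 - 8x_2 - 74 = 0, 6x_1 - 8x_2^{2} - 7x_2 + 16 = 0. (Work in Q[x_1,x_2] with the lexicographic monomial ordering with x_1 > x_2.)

Compute a lex Gröbner basis by Buchberger's algorithm.
f_1 = 6x_1x_2 + 6x_1 - 8x_2 - 74, LT = x_1x_2.
f_2 = 6x_1 - 8x_2^{2} - 7x_2 + 16, LT = x_1.

S(f_1,f_2): lcm = x_1x_2. S = x_1 + \tfrac{4}{3}x_2^{3} + \tfrac{7}{6}x_2^{2} - 4x_2 - \tfrac{37}{3}.
  reduce S modulo (f_1, f_2):
  remainder \tfrac{4}{3}x_2^{3} + \tfrac{5}{2}x_2^{2} - \tfrac{17}{6}x_2 - 15 ≠ 0; add h_3 = \tfrac{4}{3}x_2^{3} + \tfrac{5}{2}x_2^{2} - \tfrac{17}{6}x_2 - 15 to the basis.

The other S-polynomials (S(f_1,h_3), S(f_2,h_3)) all reduce to 0 modulo the current basis, so we have a Gröbner basis.
Inter-reduce: drop elements whose leading term is divisible by another's, tail-reduce, and make monic.
Reduced Gröbner basis: {x_1 - \tfrac{4}{3}x_2^{2} - \tfrac{7}{6}x_2 + \tfrac{8}{3}, x_2^{3} + \tfrac{15}{8}x_2^{2} - \tfrac{17}{8}x_2 - \tfrac{45}{4}}.

The lex basis is triangular: the last element involves only x_2. Solving x_2^{3} + \tfrac{15}{8}x_2^{2} - \tfrac{17}{8}x_2 - \tfrac{45}{4} = 0 gives x_2 ∈ {2, -31/16 - sqrt(479)*I/16, -31/16 + sqrt(479)*I/16}; substituting each value into the earlier elements determines the remaining variables.
  x_2 = 2: the earlier basis element becomes x_1 - 5 = 0, giving x_1 = 5 — point (5, 2).
  x_2 = -31/16 - sqrt(479)*I/16: the earlier basis element becomes x_1 + 29/12 - sqrt(479)*I/4 = 0, giving x_1 = -29/12 + sqrt(479)*I/4 — point (-29/12 + sqrt(479)*I/4, -31/16 - sqrt(479)*I/16).
  x_2 = -31/16 + sqrt(479)*I/16: the earlier basis element becomes x_1 + 29/12 + sqrt(479)*I/4 = 0, giving x_1 = -29/12 - sqrt(479)*I/4 — point (-29/12 - sqrt(479)*I/4, -31/16 + sqrt(479)*I/16).

{(5, 2), (-29/12 + sqrt(479)*I/4, -31/16 - sqrt(479)*I/16), (-29/12 - sqrt(479)*I/4, -31/16 + sqrt(479)*I/16)}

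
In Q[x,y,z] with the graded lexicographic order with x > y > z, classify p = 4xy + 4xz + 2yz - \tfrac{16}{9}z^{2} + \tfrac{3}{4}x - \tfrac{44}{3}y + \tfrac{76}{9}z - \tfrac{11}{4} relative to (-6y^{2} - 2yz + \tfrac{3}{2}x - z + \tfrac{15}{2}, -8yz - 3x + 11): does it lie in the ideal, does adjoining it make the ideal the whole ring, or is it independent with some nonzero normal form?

First compute the reduced Gröbner basis of I by Buchberger's algorithm.
f_1 = -6y^{2} - 2yz + \tfrac{3}{2}x - z + \tfrac{15}{2}, LT = y^{2}.
f_2 = -8yz - 3x + 11, LT = yz.

S(f_1,f_2): lcm = y^{2}z. S = \tfrac{1}{3}yz^{2} - \tfrac{3}{8}xy - \tfrac{1}{4}xz + \tfrac{1}{6}z^{2} + \tfrac{11}{8}y - \tfrac{5}{4}z.
  reduce S modulo (f_1, f_2):
  remainder -\tfrac{3}{8}xy - \tfrac{3}{8}xz + \tfrac{1}{6}z^{2} + \tfrac{11}{8}y - \tfrac{19}{24}z ≠ 0; add h_3 = -\tfrac{3}{8}xy - \tfrac{3}{8}xz + \tfrac{1}{6}z^{2} + \tfrac{11}{8}y - \tfrac{19}{24}z to the basis.

S(f_2,h_3): lcm = xyz. S = -xz^{2} + \tfrac{4}{9}z^{3} + \tfrac{3}{8}x^{2} + \tfrac{11}{3}yz - \tfrac{19}{9}z^{2} - \tfrac{11}{8}x.
  reduce S modulo (f_1, f_2, h_3):
  remainder -xz^{2} + \tfrac{4}{9}z^{3} + \tfrac{3}{8}x^{2} - \tfrac{19}{9}z^{2} - \tfrac{11}{4}x + \tfrac{121}{24} ≠ 0; add h_4 = -xz^{2} + \tfrac{4}{9}z^{3} + \tfrac{3}{8}x^{2} - \tfrac{19}{9}z^{2} - \tfrac{11}{4}x + \tfrac{121}{24} to the basis.

The other S-polynomials (S(f_1,h_3), S(f_1,h_4), S(f_2,h_4), S(h_3,h_4)) all reduce to 0 modulo the current basis, so we have a Gröbner basis.
Inter-reduce: drop elements whose leading term is divisible by another's, tail-reduce, and make monic.
Reduced Gröbner basis: {xz^{2} - \tfrac{4}{9}z^{3} - \tfrac{3}{8}x^{2} + \tfrac{19}{9}z^{2} + \tfrac{11}{4}x - \tfrac{121}{24}, xy + xz - \tfrac{4}{9}z^{2} - \tfrac{11}{3}y + \tfrac{19}{9}z, y^{2} - \tfrac{3}{8}x + \tfrac{1}{6}z - \tfrac{19}{24}, yz + \tfrac{3}{8}x - \tfrac{11}{8}}.
Label its elements g_1 = xz^{2} - \tfrac{4}{9}z^{3} - \tfrac{3}{8}x^{2} + \tfrac{19}{9}z^{2} + \tfrac{11}{4}x - \tfrac{121}{24}, g_2 = xy + xz - \tfrac{4}{9}z^{2} - \tfrac{11}{3}y + \tfrac{19}{9}z, g_3 = y^{2} - \tfrac{3}{8}x + \tfrac{1}{6}z - \tfrac{19}{24}, g_4 = yz + \tfrac{3}{8}x - \tfrac{11}{8}.

Reduce p = 4xy + 4xz + 2yz - \tfrac{16}{9}z^{2} + \tfrac{3}{4}x - \tfrac{44}{3}y + \tfrac{76}{9}z - \tfrac{11}{4} modulo G:
  leading term xy: subtract (4)·g_2 from 4xy + 4xz + 2yz - \tfrac{16}{9}z^{2} + \tfrac{3}{4}x - \tfrac{44}{3}y + \tfrac{76}{9}z - \tfrac{11}{4} → 2yz + \tfrac{3}{4}x - \tfrac{11}{4}
  leading term yz: subtract (2)·g_4 from 2yz + \tfrac{3}{4}x - \tfrac{11}{4} → 0
  normal form = 0.
Since the normal form is 0, p ∈ I.

Ideal membership is decidable via reduction modulo a Gröbner basis.

4xy + 4xz + 2yz - \tfrac{16}{9}z^{2} + \tfrac{3}{4}x - \tfrac{44}{3}y + \tfrac{76}{9}z - \tfrac{11}{4} lies in I (it reduces to 0).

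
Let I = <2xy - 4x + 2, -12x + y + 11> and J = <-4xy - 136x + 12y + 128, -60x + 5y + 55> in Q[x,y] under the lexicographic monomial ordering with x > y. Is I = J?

For a fixed monomial order, each ideal has a unique reduced Gröbner basis; comparing bases decides equality.
Buchberger on the first generating set:
f_1 = 2xy - 4x + 2, LT = xy.
f_2 = -12x + y + 11, LT = x.

S(f_1,f_2): lcm = xy. S = -2x + 1/12y^2 + 11/12y + 1.
  reduce S modulo (f_1, f_2):
  remainder 1/12y^2 + 3/4y - 5/6 ≠ 0; add g_3 = 1/12y^2 + 3/4y - 5/6 to the basis.

The other S-polynomials (S(f_1,g_3), S(f_2,g_3)) all reduce to 0 modulo the current basis, so we have a Gröbner basis.
Inter-reduce: drop elements whose leading term is divisible by another's, tail-reduce, and make monic.
Reduced Gröbner basis: {x - 1/12y - 11/12, y^2 + 9y - 10}.

Buchberger on the second generating set:
h_1 = -4xy - 136x + 12y + 128, LT = xy.
h_2 = -60x + 5y + 55, LT = x.

S(h_1,h_2): lcm = xy. S = 34x + 1/12y^2 - 25/12y - 32.
  reduce S modulo (h_1, h_2):
  remainder 1/12y^2 + 3/4y - 5/6 ≠ 0; add k_3 = 1/12y^2 + 3/4y - 5/6 to the basis.

The other S-polynomials (S(h_1,k_3), S(h_2,k_3)) all reduce to 0 modulo the current basis, so we have a Gröbner basis.
Inter-reduce: drop elements whose leading term is divisible by another's, tail-reduce, and make monic.
Reduced Gröbner basis: {x - 1/12y - 11/12, y^2 + 9y - 10}.

These coincide, so the ideals are equal.
The same test decides containment: I ⊆ J iff every generator of I reduces to 0 modulo a Gröbner basis of J.

Yes, the ideals are equal.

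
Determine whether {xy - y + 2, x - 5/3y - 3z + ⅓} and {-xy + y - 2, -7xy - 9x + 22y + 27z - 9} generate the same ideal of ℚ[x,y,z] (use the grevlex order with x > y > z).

For a fixed monomial order, each ideal has a unique reduced Gröbner basis; comparing bases decides equality.
Buchberger on the first generating set:
f_1 = xy - y + 2, LT = xy.
f_2 = x - 5/3y - 3z + ⅓, LT = x.

S(f_1,f_2): lcm = xy. S = 5/3y² + 3yz - 4/3y + 2.
  reduce S modulo (f_1, f_2):
  remainder 5/3y² + 3yz - 4/3y + 2 ≠ 0; add g_3 = 5/3y² + 3yz - 4/3y + 2 to the basis.

The other S-polynomials (S(f_1,g_3), S(f_2,g_3)) all reduce to 0 modulo the current basis, so we have a Gröbner basis.
Inter-reduce: drop elements whose leading term is divisible by another's, tail-reduce, and make monic.
Reduced Gröbner basis: {y² + 9/5yz - ⅘y + 6/5, x - 5/3y - 3z + ⅓}.

Buchberger on the second generating set:
h_1 = -xy + y - 2, LT = xy.
h_2 = -7xy - 9x + 22y + 27z - 9, LT = xy.

S(h_1,h_2): lcm = xy. S = -9/7x + 15/7y + 27/7z + 5/7.
  reduce S modulo (h_1, h_2):
  remainder -9/7x + 15/7y + 27/7z + 5/7 ≠ 0; add k_3 = -9/7x + 15/7y + 27/7z + 5/7 to the basis.

S(h_1,k_3): lcm = xy. S = 5/3y² + 3yz - 4/9y + 2.
  reduce S modulo (h_1, h_2, k_3):
  remainder 5/3y² + 3yz - 4/9y + 2 ≠ 0; add k_4 = 5/3y² + 3yz - 4/9y + 2 to the basis.

The other S-polynomials (S(h_2,k_3), S(h_1,k_4), S(h_2,k_4), S(k_3,k_4)) all reduce to 0 modulo the current basis, so we have a Gröbner basis.
Inter-reduce: drop elements whose leading term is divisible by another's, tail-reduce, and make monic.
Reduced Gröbner basis: {y² + 9/5yz - 4/15y + 6/5, x - 5/3y - 3z - 5/9}.

The bases are distinct; the ideals are different.
The choice of monomial ordering does not affect the verdict — as long as both bases are computed under the same ordering, their equality decides ideal equality.

No, the ideals differ.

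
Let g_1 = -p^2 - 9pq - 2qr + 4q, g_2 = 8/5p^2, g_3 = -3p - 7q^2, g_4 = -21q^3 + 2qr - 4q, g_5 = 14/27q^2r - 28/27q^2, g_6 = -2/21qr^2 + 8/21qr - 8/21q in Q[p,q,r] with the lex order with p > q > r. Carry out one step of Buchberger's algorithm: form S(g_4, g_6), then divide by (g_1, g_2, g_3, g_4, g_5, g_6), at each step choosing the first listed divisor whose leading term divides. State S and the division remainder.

lcm(LM(g_4), LM(g_6)) = q^3r^2.
S = (lcm/LT(g_4))·g_4 − (lcm/LT(g_6))·g_6 = 4q^3r - 4q^3 - 2/21qr^3 + 4/21qr^2.
Reduce S modulo (g_1, g_2, g_3, g_4, g_5, g_6) in that order:
  leading term q^3r: subtract (-4/21r)·g_4 from 4q^3r - 4q^3 - 2/21qr^3 + 4/21qr^2 → -4q^3 - 2/21qr^3 + 4/7qr^2 - 16/21qr
  leading term q^3: subtract (4/21)·g_4 from -4q^3 - 2/21qr^3 + 4/7qr^2 - 16/21qr → -2/21qr^3 + 4/7qr^2 - 8/7qr + 16/21q
  leading term qr^3: subtract (r)·g_6 from -2/21qr^3 + 4/7qr^2 - 8/7qr + 16/21q → 4/21qr^2 - 16/21qr + 16/21q
  leading term qr^2: subtract (-2)·g_6 from 4/21qr^2 - 16/21qr + 16/21q → 0
The remainder is 0, so this S-polynomial contributes no new basis element.

S(g_4, g_6) = 4q^3r - 4q^3 - 2/21qr^3 + 4/21qr^2; remainder on division = 0.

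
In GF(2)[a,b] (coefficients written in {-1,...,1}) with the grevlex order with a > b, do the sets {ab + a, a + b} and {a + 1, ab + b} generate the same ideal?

No, the ideals differ.

Since reduced Gröbner bases are canonical representatives of ideals under a given ordering, it suffices to compute and compare them.
Buchberger on the first generating set:
f_1 = ab + a, LT = ab.
f_2 = a + b, LT = a.

S(f_1,f_2): lcm = ab. S = b^{2} + a.
  leading term b^{2}: no divisor's leading term divides it; move b^{2} to the remainder.
  leading term a: subtract (1)·f_2 from a → b
  leading term b: no divisor's leading term divides it; move b to the remainder.
  remainder b^{2} + b ≠ 0; add g_3 = b^{2} + b to the basis.

The other S-polynomials (S(f_1,g_3), S(f_2,g_3)) all reduce to 0 modulo the current basis, so we have a Gröbner basis.
Inter-reduce: drop elements whose leading term is divisible by another's, tail-reduce, and make monic.
Reduced Gröbner basis: {b^{2} + b, a + b}.

Buchberger on the second generating set:
h_1 = a + 1, LT = a.
h_2 = ab + b, LT = ab.

The S-polynomials (S(h_1,h_2)) all reduce to 0 modulo the current basis, so we have a Gröbner basis.
Inter-reduce: drop elements whose leading term is divisible by another's, tail-reduce, and make monic.
Reduced Gröbner basis: {a + 1}.

Since the reduced bases disagree, the two ideals are not the same.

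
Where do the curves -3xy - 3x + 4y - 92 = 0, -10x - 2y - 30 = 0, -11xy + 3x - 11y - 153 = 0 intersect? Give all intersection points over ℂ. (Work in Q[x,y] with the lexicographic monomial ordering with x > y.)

Compute a lex Gröbner basis by Buchberger's algorithm.
f_1 = -3xy - 3x + 4y - 92, LT = xy.
f_2 = -10x - 2y - 30, LT = x.
f_3 = -11xy + 3x - 11y - 153, LT = xy.

S(f_1,f_2): lcm = xy. S = x - \tfrac{1}{5}y^{2} - \tfrac{13}{3}y + \tfrac{92}{3}.
  reduce S modulo (f_1, f_2, f_3):
  remainder -\tfrac{1}{5}y^{2} - \tfrac{68}{15}y + \tfrac{83}{3} ≠ 0; add h_4 = -\tfrac{1}{5}y^{2} - \tfrac{68}{15}y + \tfrac{83}{3} to the basis.

S(f_1,f_3): lcm = xy. S = \tfrac{14}{11}x - \tfrac{7}{3}y + \tfrac{553}{33}.
  reduce S modulo (f_1, f_2, f_3, h_4):
  remainder -\tfrac{427}{165}y + \tfrac{427}{33} ≠ 0; add h_5 = -\tfrac{427}{165}y + \tfrac{427}{33} to the basis.

The other S-polynomials (S(f_2,f_3), S(f_1,h_4), S(f_2,h_4), S(f_3,h_4), S(f_1,h_5), S(f_2,h_5), S(f_3,h_5), S(h_4,h_5)) all reduce to 0 modulo the current basis, so we have a Gröbner basis.
Inter-reduce: drop elements whose leading term is divisible by another's, tail-reduce, and make monic.
Reduced Gröbner basis: {x + 4, y - 5}.

From the last basis element, y - 5 = 0, so y takes values in {5}. Each choice, substituted upward through the basis, yields the corresponding point(s) of the solution set.
  y = 5: the earlier basis element becomes x + 4 = 0, giving x = -4 — point (-4, 5).

{(-4, 5)}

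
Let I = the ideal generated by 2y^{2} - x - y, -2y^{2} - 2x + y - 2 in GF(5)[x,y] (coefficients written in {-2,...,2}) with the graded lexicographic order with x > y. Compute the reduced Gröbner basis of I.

f_1 = 2y^{2} - x - y, LT = y^{2}.
f_2 = -2y^{2} - 2x + y - 2, LT = y^{2}.

S(f_1,f_2): lcm = y^{2}. S = x - 1.
  leading term x: no divisor's leading term divides it; move x to the remainder.
  leading term 1: no divisor's leading term divides it; move -1 to the remainder.
  remainder x - 1 ≠ 0; add g_3 = x - 1 to the basis.

The other S-polynomials (S(f_1,g_3), S(f_2,g_3)) all reduce to 0 modulo the current basis, so we have a Gröbner basis.
Inter-reduce: drop elements whose leading term is divisible by another's, tail-reduce, and make monic.

G = {y^{2} + 2y + 2, x - 1}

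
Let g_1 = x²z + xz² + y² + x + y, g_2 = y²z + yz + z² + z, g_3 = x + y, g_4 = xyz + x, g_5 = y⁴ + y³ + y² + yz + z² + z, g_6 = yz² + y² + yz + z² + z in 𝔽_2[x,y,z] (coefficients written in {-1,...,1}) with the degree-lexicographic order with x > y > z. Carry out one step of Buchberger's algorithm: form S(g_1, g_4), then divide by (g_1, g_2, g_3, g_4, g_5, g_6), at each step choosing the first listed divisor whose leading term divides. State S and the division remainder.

lcm(LM(g_1), LM(g_4)) = x²yz.
S = (lcm/LT(g_1))·g_1 − (lcm/LT(g_4))·g_4 = xyz² + y³ + x² + xy + y².
Reduce S modulo (g_1, g_2, g_3, g_4, g_5, g_6) in that order:
  leading term xyz²: subtract (yz²)·g_3 from xyz² + y³ + x² + xy + y² → y²z² + y³ + x² + xy + y²
  leading term y²z²: subtract (z)·g_2 from y²z² + y³ + x² + xy + y² → y³ + yz² + z³ + x² + xy + y² + z²
  leading term y³: no divisor's leading term divides it; move y³ to the remainder.
  leading term yz²: subtract (1)·g_6 from yz² + z³ + x² + xy + y² + z² → z³ + x² + xy + yz + z
  leading term z³: no divisor's leading term divides it; move z³ to the remainder.
  leading term x²: subtract (x)·g_3 from x² + xy + yz + z → yz + z
  leading term yz: no divisor's leading term divides it; move yz to the remainder.
  leading term z: no divisor's leading term divides it; move z to the remainder.
The remainder y³ + z³ + yz + z is nonzero, so it would be added as the next basis element.

S(g_1, g_4) = xyz² + y³ + x² + xy + y²; remainder on division = y³ + z³ + yz + z.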